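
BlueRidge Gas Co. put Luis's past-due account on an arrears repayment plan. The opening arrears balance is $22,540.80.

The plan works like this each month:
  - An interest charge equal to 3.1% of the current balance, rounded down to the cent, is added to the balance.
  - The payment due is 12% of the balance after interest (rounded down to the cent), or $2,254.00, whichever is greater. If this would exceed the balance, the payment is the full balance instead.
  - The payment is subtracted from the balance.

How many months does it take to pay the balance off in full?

12

Month 1: opening $22,540.80; interest $698.76 → $23,239.56; payment $2,788.74; balance $20,450.82
Month 2: opening $20,450.82; interest $633.97 → $21,084.79; payment $2,530.17; balance $18,554.62
Month 3: opening $18,554.62; interest $575.19 → $19,129.81; payment $2,295.57; balance $16,834.24
Month 4: opening $16,834.24; interest $521.86 → $17,356.10; payment $2,254.00; balance $15,102.10
Month 5: opening $15,102.10; interest $468.16 → $15,570.26; payment $2,254.00; balance $13,316.26
Month 6: opening $13,316.26; interest $412.80 → $13,729.06; payment $2,254.00; balance $11,475.06
Month 7: opening $11,475.06; interest $355.72 → $11,830.78; payment $2,254.00; balance $9,576.78
Month 8: opening $9,576.78; interest $296.88 → $9,873.66; payment $2,254.00; balance $7,619.66
Month 9: opening $7,619.66; interest $236.20 → $7,855.86; payment $2,254.00; balance $5,601.86
Month 10: opening $5,601.86; interest $173.65 → $5,775.51; payment $2,254.00; balance $3,521.51
Month 11: opening $3,521.51; interest $109.16 → $3,630.67; payment $2,254.00; balance $1,376.67
Month 12: opening $1,376.67; interest $42.67 → $1,419.34; payment $1,419.34; balance $0.00
Balance reaches $0.00 in month 12.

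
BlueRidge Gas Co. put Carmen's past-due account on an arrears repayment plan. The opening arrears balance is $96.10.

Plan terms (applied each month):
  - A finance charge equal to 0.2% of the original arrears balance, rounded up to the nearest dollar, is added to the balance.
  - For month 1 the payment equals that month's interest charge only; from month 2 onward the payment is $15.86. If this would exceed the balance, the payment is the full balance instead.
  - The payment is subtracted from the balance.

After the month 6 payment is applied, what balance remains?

# | Opening | Interest | Payment | End bal
1 | $96.10 | $1.00 | $1.00 | $96.10
2 | $96.10 | $1.00 | $15.86 | $81.24
3 | $81.24 | $1.00 | $15.86 | $66.38
4 | $66.38 | $1.00 | $15.86 | $51.52
5 | $51.52 | $1.00 | $15.86 | $36.66
6 | $36.66 | $1.00 | $15.86 | $21.80

$21.80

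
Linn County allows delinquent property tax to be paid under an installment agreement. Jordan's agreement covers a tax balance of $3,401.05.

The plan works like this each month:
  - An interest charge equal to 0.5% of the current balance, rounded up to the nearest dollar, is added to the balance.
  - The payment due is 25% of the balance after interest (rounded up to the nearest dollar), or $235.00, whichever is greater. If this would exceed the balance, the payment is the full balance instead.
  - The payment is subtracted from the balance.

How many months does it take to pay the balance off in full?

Month 1: $3,401.05 +$18.00 interest = $3,419.05; pay $855.00 → $2,564.05
Month 2: $2,564.05 +$13.00 interest = $2,577.05; pay $645.00 → $1,932.05
Month 3: $1,932.05 +$10.00 interest = $1,942.05; pay $486.00 → $1,456.05
Month 4: $1,456.05 +$8.00 interest = $1,464.05; pay $367.00 → $1,097.05
Month 5: $1,097.05 +$6.00 interest = $1,103.05; pay $276.00 → $827.05
Month 6: $827.05 +$5.00 interest = $832.05; pay $235.00 → $597.05
Month 7: $597.05 +$3.00 interest = $600.05; pay $235.00 → $365.05
Month 8: $365.05 +$2.00 interest = $367.05; pay $235.00 → $132.05
Month 9: $132.05 +$1.00 interest = $133.05; pay $133.05 → $0.00
Balance reaches $0.00 in month 9.

9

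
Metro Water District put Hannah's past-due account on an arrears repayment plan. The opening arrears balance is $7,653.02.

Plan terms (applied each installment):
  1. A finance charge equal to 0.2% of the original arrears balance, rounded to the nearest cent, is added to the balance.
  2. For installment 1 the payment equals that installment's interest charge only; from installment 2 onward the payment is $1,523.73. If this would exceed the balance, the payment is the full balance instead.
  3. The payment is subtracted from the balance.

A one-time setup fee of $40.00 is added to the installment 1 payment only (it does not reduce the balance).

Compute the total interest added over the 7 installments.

$107.17

Installment 1: opening $7,653.02; interest $15.31 → $7,668.33; payment $15.31 (+ $40.00 fee); balance $7,653.02
Installment 2: opening $7,653.02; interest $15.31 → $7,668.33; payment $1,523.73; balance $6,144.60
Installment 3: opening $6,144.60; interest $15.31 → $6,159.91; payment $1,523.73; balance $4,636.18
Installment 4: opening $4,636.18; interest $15.31 → $4,651.49; payment $1,523.73; balance $3,127.76
Installment 5: opening $3,127.76; interest $15.31 → $3,143.07; payment $1,523.73; balance $1,619.34
Installment 6: opening $1,619.34; interest $15.31 → $1,634.65; payment $1,523.73; balance $110.92
Installment 7: opening $110.92; interest $15.31 → $126.23; payment $126.23; balance $0.00
Total interest: $15.31 + $15.31 + $15.31 + $15.31 + $15.31 + $15.31 + $15.31 = $107.17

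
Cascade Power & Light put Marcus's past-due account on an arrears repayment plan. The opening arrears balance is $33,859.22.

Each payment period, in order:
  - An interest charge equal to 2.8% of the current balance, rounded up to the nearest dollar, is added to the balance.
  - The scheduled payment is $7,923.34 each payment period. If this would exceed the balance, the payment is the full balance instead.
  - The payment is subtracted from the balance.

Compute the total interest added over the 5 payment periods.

$2,735.00

Payment period 1: $33,859.22 +$949.00 interest = $34,808.22; pay $7,923.34 → $26,884.88
Payment period 2: $26,884.88 +$753.00 interest = $27,637.88; pay $7,923.34 → $19,714.54
Payment period 3: $19,714.54 +$553.00 interest = $20,267.54; pay $7,923.34 → $12,344.20
Payment period 4: $12,344.20 +$346.00 interest = $12,690.20; pay $7,923.34 → $4,766.86
Payment period 5: $4,766.86 +$134.00 interest = $4,900.86; pay $4,900.86 → $0.00
Total interest: $949.00 + $753.00 + $553.00 + $346.00 + $134.00 = $2,735.00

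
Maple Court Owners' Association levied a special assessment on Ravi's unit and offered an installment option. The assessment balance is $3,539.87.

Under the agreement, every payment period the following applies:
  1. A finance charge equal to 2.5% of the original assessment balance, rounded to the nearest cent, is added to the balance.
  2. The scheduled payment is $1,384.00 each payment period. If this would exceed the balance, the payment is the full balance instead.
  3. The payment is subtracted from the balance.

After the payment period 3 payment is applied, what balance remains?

# | Opening | Interest | Payment | End bal
1 | $3,539.87 | $88.50 | $1,384.00 | $2,244.37
2 | $2,244.37 | $88.50 | $1,384.00 | $948.87
3 | $948.87 | $88.50 | $1,037.37 | $0.00

$0.00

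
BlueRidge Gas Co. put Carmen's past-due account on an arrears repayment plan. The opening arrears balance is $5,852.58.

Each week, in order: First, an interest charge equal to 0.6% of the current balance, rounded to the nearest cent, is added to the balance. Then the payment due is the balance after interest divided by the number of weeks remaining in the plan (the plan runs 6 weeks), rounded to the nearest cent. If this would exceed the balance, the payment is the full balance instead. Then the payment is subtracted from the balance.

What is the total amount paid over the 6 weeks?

$5,976.73

Week 1: $5,852.58 +$35.12 interest = $5,887.70; pay $981.28 → $4,906.42
Week 2: $4,906.42 +$29.44 interest = $4,935.86; pay $987.17 → $3,948.69
Week 3: $3,948.69 +$23.69 interest = $3,972.38; pay $993.10 → $2,979.28
Week 4: $2,979.28 +$17.88 interest = $2,997.16; pay $999.05 → $1,998.11
Week 5: $1,998.11 +$11.99 interest = $2,010.10; pay $1,005.05 → $1,005.05
Week 6: $1,005.05 +$6.03 interest = $1,011.08; pay $1,011.08 → $0.00
Total paid: $5,976.73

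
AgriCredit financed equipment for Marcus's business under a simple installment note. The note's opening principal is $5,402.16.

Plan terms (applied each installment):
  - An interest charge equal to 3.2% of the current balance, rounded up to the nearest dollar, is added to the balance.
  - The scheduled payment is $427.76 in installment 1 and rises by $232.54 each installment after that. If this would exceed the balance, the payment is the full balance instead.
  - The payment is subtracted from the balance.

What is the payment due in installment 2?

Installment 1: $5,402.16 +$173.00 interest = $5,575.16; pay $427.76 → $5,147.40
Installment 2: $5,147.40 +$165.00 interest = $5,312.40; pay $660.30 → $4,652.10

$660.30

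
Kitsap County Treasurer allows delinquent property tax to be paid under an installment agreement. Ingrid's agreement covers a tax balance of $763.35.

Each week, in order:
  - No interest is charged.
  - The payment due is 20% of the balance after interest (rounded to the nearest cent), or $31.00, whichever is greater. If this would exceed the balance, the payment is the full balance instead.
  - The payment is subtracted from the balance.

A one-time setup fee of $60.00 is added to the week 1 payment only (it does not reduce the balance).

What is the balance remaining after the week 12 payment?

Week 1: opening $763.35; payment $152.67 (+ $60.00 fee); balance $610.68
Week 2: opening $610.68; payment $122.14; balance $488.54
Week 3: opening $488.54; payment $97.71; balance $390.83
Week 4: opening $390.83; payment $78.17; balance $312.66
Week 5: opening $312.66; payment $62.53; balance $250.13
Week 6: opening $250.13; payment $50.03; balance $200.10
Week 7: opening $200.10; payment $40.02; balance $160.08
Week 8: opening $160.08; payment $32.02; balance $128.06
Week 9: opening $128.06; payment $31.00; balance $97.06
Week 10: opening $97.06; payment $31.00; balance $66.06
Week 11: opening $66.06; payment $31.00; balance $35.06
Week 12: opening $35.06; payment $31.00; balance $4.06

$4.06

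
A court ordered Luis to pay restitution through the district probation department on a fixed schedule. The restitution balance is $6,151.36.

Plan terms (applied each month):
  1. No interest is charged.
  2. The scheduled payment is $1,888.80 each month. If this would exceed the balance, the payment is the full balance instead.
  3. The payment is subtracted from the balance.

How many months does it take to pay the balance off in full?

4

# | Opening | Payment | End bal
1 | $6,151.36 | $1,888.80 | $4,262.56
2 | $4,262.56 | $1,888.80 | $2,373.76
3 | $2,373.76 | $1,888.80 | $484.96
4 | $484.96 | $484.96 | $0.00
Balance reaches $0.00 in month 4.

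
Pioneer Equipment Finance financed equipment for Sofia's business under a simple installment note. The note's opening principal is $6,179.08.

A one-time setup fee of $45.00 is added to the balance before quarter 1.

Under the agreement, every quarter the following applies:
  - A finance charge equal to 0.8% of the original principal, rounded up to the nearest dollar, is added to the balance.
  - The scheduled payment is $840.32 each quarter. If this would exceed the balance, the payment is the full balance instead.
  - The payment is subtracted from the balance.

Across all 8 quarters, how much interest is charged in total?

$400.00

# | Opening | Interest | Payment | End bal
1 | $6,224.08 | $50.00 | $840.32 | $5,433.76
2 | $5,433.76 | $50.00 | $840.32 | $4,643.44
3 | $4,643.44 | $50.00 | $840.32 | $3,853.12
4 | $3,853.12 | $50.00 | $840.32 | $3,062.80
5 | $3,062.80 | $50.00 | $840.32 | $2,272.48
6 | $2,272.48 | $50.00 | $840.32 | $1,482.16
7 | $1,482.16 | $50.00 | $840.32 | $691.84
8 | $691.84 | $50.00 | $741.84 | $0.00
Total interest: $50.00 + $50.00 + $50.00 + $50.00 + $50.00 + $50.00 + $50.00 + $50.00 = $400.00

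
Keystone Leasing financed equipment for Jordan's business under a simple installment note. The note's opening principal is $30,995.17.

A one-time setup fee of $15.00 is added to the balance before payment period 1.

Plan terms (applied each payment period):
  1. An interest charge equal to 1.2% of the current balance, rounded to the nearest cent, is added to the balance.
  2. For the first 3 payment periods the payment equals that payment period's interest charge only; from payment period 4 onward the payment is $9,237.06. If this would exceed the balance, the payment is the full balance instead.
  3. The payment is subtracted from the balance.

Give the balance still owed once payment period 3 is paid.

$31,010.17

Payment period 1: $31,010.17 +$372.12 interest = $31,382.29; pay $372.12 → $31,010.17
Payment period 2: $31,010.17 +$372.12 interest = $31,382.29; pay $372.12 → $31,010.17
Payment period 3: $31,010.17 +$372.12 interest = $31,382.29; pay $372.12 → $31,010.17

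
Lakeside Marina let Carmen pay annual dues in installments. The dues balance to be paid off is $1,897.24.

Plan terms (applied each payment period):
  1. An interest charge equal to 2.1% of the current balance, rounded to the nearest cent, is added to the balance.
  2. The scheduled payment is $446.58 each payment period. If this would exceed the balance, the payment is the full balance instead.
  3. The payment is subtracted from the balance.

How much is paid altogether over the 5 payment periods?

$2,009.22

Payment period 1: $1,897.24 +$39.84 interest = $1,937.08; pay $446.58 → $1,490.50
Payment period 2: $1,490.50 +$31.30 interest = $1,521.80; pay $446.58 → $1,075.22
Payment period 3: $1,075.22 +$22.58 interest = $1,097.80; pay $446.58 → $651.22
Payment period 4: $651.22 +$13.68 interest = $664.90; pay $446.58 → $218.32
Payment period 5: $218.32 +$4.58 interest = $222.90; pay $222.90 → $0.00
Total paid: $2,009.22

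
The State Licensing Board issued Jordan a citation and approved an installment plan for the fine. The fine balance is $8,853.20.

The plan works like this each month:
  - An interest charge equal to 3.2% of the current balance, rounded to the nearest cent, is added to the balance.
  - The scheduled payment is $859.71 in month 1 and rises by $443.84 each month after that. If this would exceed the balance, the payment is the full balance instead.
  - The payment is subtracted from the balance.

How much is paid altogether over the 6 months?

$9,973.28

Month 1: opening $8,853.20; interest $283.30 → $9,136.50; payment $859.71; balance $8,276.79
Month 2: opening $8,276.79; interest $264.86 → $8,541.65; payment $1,303.55; balance $7,238.10
Month 3: opening $7,238.10; interest $231.62 → $7,469.72; payment $1,747.39; balance $5,722.33
Month 4: opening $5,722.33; interest $183.11 → $5,905.44; payment $2,191.23; balance $3,714.21
Month 5: opening $3,714.21; interest $118.85 → $3,833.06; payment $2,635.07; balance $1,197.99
Month 6: opening $1,197.99; interest $38.34 → $1,236.33; payment $1,236.33; balance $0.00
Total paid: $9,973.28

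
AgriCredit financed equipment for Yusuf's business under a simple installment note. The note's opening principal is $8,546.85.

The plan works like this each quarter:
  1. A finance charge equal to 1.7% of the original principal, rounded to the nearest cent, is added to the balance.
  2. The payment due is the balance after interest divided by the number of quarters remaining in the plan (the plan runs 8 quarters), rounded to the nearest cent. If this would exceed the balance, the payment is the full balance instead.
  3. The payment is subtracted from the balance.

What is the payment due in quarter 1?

Quarter 1: $8,546.85 +$145.30 interest = $8,692.15; pay $1,086.52 → $7,605.63

$1,086.52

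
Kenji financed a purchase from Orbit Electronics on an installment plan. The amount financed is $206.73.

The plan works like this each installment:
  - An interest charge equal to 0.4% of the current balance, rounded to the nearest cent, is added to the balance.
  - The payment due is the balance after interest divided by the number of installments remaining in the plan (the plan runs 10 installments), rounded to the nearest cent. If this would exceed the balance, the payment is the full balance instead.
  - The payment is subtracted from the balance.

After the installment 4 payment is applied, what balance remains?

Installment 1: opening $206.73; interest $0.83 → $207.56; payment $20.76; balance $186.80
Installment 2: opening $186.80; interest $0.75 → $187.55; payment $20.84; balance $166.71
Installment 3: opening $166.71; interest $0.67 → $167.38; payment $20.92; balance $146.46
Installment 4: opening $146.46; interest $0.59 → $147.05; payment $21.01; balance $126.04

$126.04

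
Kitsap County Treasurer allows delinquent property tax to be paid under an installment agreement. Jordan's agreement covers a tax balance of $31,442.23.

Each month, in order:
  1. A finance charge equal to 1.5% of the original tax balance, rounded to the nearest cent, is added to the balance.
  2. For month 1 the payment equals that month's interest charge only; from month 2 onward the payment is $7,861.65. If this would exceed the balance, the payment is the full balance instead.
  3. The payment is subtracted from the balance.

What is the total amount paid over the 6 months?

Month 1: opening $31,442.23; interest $471.63 → $31,913.86; payment $471.63; balance $31,442.23
Month 2: opening $31,442.23; interest $471.63 → $31,913.86; payment $7,861.65; balance $24,052.21
Month 3: opening $24,052.21; interest $471.63 → $24,523.84; payment $7,861.65; balance $16,662.19
Month 4: opening $16,662.19; interest $471.63 → $17,133.82; payment $7,861.65; balance $9,272.17
Month 5: opening $9,272.17; interest $471.63 → $9,743.80; payment $7,861.65; balance $1,882.15
Month 6: opening $1,882.15; interest $471.63 → $2,353.78; payment $2,353.78; balance $0.00
Total paid: $34,272.01

$34,272.01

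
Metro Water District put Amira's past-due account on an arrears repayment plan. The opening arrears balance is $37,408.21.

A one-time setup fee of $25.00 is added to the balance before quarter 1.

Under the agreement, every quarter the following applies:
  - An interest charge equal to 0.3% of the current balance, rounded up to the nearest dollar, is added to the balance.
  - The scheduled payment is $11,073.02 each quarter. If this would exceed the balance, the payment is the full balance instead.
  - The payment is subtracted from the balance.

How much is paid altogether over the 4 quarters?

$37,687.21

Quarter 1: $37,433.21 +$113.00 interest = $37,546.21; pay $11,073.02 → $26,473.19
Quarter 2: $26,473.19 +$80.00 interest = $26,553.19; pay $11,073.02 → $15,480.17
Quarter 3: $15,480.17 +$47.00 interest = $15,527.17; pay $11,073.02 → $4,454.15
Quarter 4: $4,454.15 +$14.00 interest = $4,468.15; pay $4,468.15 → $0.00
Total paid: $37,687.21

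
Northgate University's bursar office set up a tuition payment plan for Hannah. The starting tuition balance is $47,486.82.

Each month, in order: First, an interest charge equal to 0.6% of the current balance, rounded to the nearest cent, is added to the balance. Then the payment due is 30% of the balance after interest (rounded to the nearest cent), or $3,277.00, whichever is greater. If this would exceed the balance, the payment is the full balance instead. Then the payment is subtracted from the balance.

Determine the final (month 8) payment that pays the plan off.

$1,759.23

Month 1: opening $47,486.82; interest $284.92 → $47,771.74; payment $14,331.52; balance $33,440.22
Month 2: opening $33,440.22; interest $200.64 → $33,640.86; payment $10,092.26; balance $23,548.60
Month 3: opening $23,548.60; interest $141.29 → $23,689.89; payment $7,106.97; balance $16,582.92
Month 4: opening $16,582.92; interest $99.50 → $16,682.42; payment $5,004.73; balance $11,677.69
Month 5: opening $11,677.69; interest $70.07 → $11,747.76; payment $3,524.33; balance $8,223.43
Month 6: opening $8,223.43; interest $49.34 → $8,272.77; payment $3,277.00; balance $4,995.77
Month 7: opening $4,995.77; interest $29.97 → $5,025.74; payment $3,277.00; balance $1,748.74
Month 8: opening $1,748.74; interest $10.49 → $1,759.23; payment $1,759.23; balance $0.00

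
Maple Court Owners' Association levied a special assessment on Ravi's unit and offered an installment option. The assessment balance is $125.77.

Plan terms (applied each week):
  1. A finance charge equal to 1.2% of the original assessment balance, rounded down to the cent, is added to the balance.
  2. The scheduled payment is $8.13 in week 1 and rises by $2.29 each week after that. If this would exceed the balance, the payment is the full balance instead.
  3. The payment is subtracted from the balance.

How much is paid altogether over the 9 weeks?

Week 1: opening $125.77; interest $1.50 → $127.27; payment $8.13; balance $119.14
Week 2: opening $119.14; interest $1.50 → $120.64; payment $10.42; balance $110.22
Week 3: opening $110.22; interest $1.50 → $111.72; payment $12.71; balance $99.01
Week 4: opening $99.01; interest $1.50 → $100.51; payment $15.00; balance $85.51
Week 5: opening $85.51; interest $1.50 → $87.01; payment $17.29; balance $69.72
Week 6: opening $69.72; interest $1.50 → $71.22; payment $19.58; balance $51.64
Week 7: opening $51.64; interest $1.50 → $53.14; payment $21.87; balance $31.27
Week 8: opening $31.27; interest $1.50 → $32.77; payment $24.16; balance $8.61
Week 9: opening $8.61; interest $1.50 → $10.11; payment $10.11; balance $0.00
Total paid: $139.27

$139.27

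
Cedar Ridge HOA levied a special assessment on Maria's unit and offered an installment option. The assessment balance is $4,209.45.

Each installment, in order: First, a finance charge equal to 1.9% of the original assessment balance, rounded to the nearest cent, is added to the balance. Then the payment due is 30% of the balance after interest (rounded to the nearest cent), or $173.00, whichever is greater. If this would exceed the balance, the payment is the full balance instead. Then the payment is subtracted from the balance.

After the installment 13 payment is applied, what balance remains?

# | Opening | Interest | Payment | End bal
1 | $4,209.45 | $79.98 | $1,286.83 | $3,002.60
2 | $3,002.60 | $79.98 | $924.77 | $2,157.81
3 | $2,157.81 | $79.98 | $671.34 | $1,566.45
4 | $1,566.45 | $79.98 | $493.93 | $1,152.50
5 | $1,152.50 | $79.98 | $369.74 | $862.74
6 | $862.74 | $79.98 | $282.82 | $659.90
7 | $659.90 | $79.98 | $221.96 | $517.92
8 | $517.92 | $79.98 | $179.37 | $418.53
9 | $418.53 | $79.98 | $173.00 | $325.51
10 | $325.51 | $79.98 | $173.00 | $232.49
11 | $232.49 | $79.98 | $173.00 | $139.47
12 | $139.47 | $79.98 | $173.00 | $46.45
13 | $46.45 | $79.98 | $126.43 | $0.00

$0.00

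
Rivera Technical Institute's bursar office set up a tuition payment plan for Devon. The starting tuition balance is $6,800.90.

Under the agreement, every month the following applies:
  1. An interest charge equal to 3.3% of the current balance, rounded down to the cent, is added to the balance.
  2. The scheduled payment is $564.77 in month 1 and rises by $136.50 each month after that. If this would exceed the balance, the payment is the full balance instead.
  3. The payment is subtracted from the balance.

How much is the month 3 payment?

$837.77

Month 1: $6,800.90 +$224.42 interest = $7,025.32; pay $564.77 → $6,460.55
Month 2: $6,460.55 +$213.19 interest = $6,673.74; pay $701.27 → $5,972.47
Month 3: $5,972.47 +$197.09 interest = $6,169.56; pay $837.77 → $5,331.79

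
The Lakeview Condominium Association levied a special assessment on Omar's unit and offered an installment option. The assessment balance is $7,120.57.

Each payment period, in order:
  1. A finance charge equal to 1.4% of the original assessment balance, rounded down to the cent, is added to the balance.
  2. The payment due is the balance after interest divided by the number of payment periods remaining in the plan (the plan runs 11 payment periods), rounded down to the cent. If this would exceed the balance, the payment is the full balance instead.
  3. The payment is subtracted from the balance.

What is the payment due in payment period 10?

$848.67

Payment period 1: $7,120.57 +$99.68 interest = $7,220.25; pay $656.38 → $6,563.87
Payment period 2: $6,563.87 +$99.68 interest = $6,663.55; pay $666.35 → $5,997.20
Payment period 3: $5,997.20 +$99.68 interest = $6,096.88; pay $677.43 → $5,419.45
Payment period 4: $5,419.45 +$99.68 interest = $5,519.13; pay $689.89 → $4,829.24
Payment period 5: $4,829.24 +$99.68 interest = $4,928.92; pay $704.13 → $4,224.79
Payment period 6: $4,224.79 +$99.68 interest = $4,324.47; pay $720.74 → $3,603.73
Payment period 7: $3,603.73 +$99.68 interest = $3,703.41; pay $740.68 → $2,962.73
Payment period 8: $2,962.73 +$99.68 interest = $3,062.41; pay $765.60 → $2,296.81
Payment period 9: $2,296.81 +$99.68 interest = $2,396.49; pay $798.83 → $1,597.66
Payment period 10: $1,597.66 +$99.68 interest = $1,697.34; pay $848.67 → $848.67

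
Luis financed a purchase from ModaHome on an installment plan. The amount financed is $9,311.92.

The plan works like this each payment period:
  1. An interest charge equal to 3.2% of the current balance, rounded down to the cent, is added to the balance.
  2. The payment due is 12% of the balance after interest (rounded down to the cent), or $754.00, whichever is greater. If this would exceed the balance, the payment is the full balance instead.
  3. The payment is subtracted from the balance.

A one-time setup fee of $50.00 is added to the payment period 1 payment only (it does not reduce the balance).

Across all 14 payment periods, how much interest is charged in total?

# | Opening | Interest | Payment | Fee | End bal
1 | $9,311.92 | $297.98 | $1,153.18 | $50.00 | $8,456.72
2 | $8,456.72 | $270.61 | $1,047.27 | — | $7,680.06
3 | $7,680.06 | $245.76 | $951.09 | — | $6,974.73
4 | $6,974.73 | $223.19 | $863.75 | — | $6,334.17
5 | $6,334.17 | $202.69 | $784.42 | — | $5,752.44
6 | $5,752.44 | $184.07 | $754.00 | — | $5,182.51
7 | $5,182.51 | $165.84 | $754.00 | — | $4,594.35
8 | $4,594.35 | $147.01 | $754.00 | — | $3,987.36
9 | $3,987.36 | $127.59 | $754.00 | — | $3,360.95
10 | $3,360.95 | $107.55 | $754.00 | — | $2,714.50
11 | $2,714.50 | $86.86 | $754.00 | — | $2,047.36
12 | $2,047.36 | $65.51 | $754.00 | — | $1,358.87
13 | $1,358.87 | $43.48 | $754.00 | — | $648.35
14 | $648.35 | $20.74 | $669.09 | — | $0.00
Total interest: $297.98 + $270.61 + $245.76 + $223.19 + $202.69 + $184.07 + $165.84 + $147.01 + $127.59 + $107.55 + $86.86 + $65.51 + $43.48 + $20.74 = $2,188.88

$2,188.88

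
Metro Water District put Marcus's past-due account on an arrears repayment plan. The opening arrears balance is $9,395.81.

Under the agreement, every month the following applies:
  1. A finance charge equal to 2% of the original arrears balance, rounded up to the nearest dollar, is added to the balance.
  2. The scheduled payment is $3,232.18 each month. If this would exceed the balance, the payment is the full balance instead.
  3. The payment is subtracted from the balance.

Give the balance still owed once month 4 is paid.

$0.00

Month 1: opening $9,395.81; interest $188.00 → $9,583.81; payment $3,232.18; balance $6,351.63
Month 2: opening $6,351.63; interest $188.00 → $6,539.63; payment $3,232.18; balance $3,307.45
Month 3: opening $3,307.45; interest $188.00 → $3,495.45; payment $3,232.18; balance $263.27
Month 4: opening $263.27; interest $188.00 → $451.27; payment $451.27; balance $0.00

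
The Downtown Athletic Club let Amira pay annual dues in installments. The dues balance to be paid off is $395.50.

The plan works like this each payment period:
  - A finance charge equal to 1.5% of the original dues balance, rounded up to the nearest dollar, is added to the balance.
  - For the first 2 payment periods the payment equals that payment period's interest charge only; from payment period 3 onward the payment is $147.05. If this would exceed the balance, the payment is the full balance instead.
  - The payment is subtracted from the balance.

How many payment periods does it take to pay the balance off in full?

Payment period 1: opening $395.50; interest $6.00 → $401.50; payment $6.00; balance $395.50
Payment period 2: opening $395.50; interest $6.00 → $401.50; payment $6.00; balance $395.50
Payment period 3: opening $395.50; interest $6.00 → $401.50; payment $147.05; balance $254.45
Payment period 4: opening $254.45; interest $6.00 → $260.45; payment $147.05; balance $113.40
Payment period 5: opening $113.40; interest $6.00 → $119.40; payment $119.40; balance $0.00
Balance reaches $0.00 in payment period 5.

5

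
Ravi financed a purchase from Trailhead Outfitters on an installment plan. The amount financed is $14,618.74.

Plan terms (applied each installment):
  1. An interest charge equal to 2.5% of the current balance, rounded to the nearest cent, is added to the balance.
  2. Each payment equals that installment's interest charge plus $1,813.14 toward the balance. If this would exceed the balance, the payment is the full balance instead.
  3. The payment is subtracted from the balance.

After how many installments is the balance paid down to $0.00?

Installment 1: opening $14,618.74; interest $365.47 → $14,984.21; payment $2,178.61; balance $12,805.60
Installment 2: opening $12,805.60; interest $320.14 → $13,125.74; payment $2,133.28; balance $10,992.46
Installment 3: opening $10,992.46; interest $274.81 → $11,267.27; payment $2,087.95; balance $9,179.32
Installment 4: opening $9,179.32; interest $229.48 → $9,408.80; payment $2,042.62; balance $7,366.18
Installment 5: opening $7,366.18; interest $184.15 → $7,550.33; payment $1,997.29; balance $5,553.04
Installment 6: opening $5,553.04; interest $138.83 → $5,691.87; payment $1,951.97; balance $3,739.90
Installment 7: opening $3,739.90; interest $93.50 → $3,833.40; payment $1,906.64; balance $1,926.76
Installment 8: opening $1,926.76; interest $48.17 → $1,974.93; payment $1,861.31; balance $113.62
Installment 9: opening $113.62; interest $2.84 → $116.46; payment $116.46; balance $0.00
Balance reaches $0.00 in installment 9.

9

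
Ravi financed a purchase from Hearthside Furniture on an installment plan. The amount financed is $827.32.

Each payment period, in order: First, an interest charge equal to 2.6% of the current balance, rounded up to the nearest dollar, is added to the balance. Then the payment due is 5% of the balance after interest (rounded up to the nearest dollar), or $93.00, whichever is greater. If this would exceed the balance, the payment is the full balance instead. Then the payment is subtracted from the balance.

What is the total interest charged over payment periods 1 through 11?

Payment period 1: opening $827.32; interest $22.00 → $849.32; payment $93.00; balance $756.32
Payment period 2: opening $756.32; interest $20.00 → $776.32; payment $93.00; balance $683.32
Payment period 3: opening $683.32; interest $18.00 → $701.32; payment $93.00; balance $608.32
Payment period 4: opening $608.32; interest $16.00 → $624.32; payment $93.00; balance $531.32
Payment period 5: opening $531.32; interest $14.00 → $545.32; payment $93.00; balance $452.32
Payment period 6: opening $452.32; interest $12.00 → $464.32; payment $93.00; balance $371.32
Payment period 7: opening $371.32; interest $10.00 → $381.32; payment $93.00; balance $288.32
Payment period 8: opening $288.32; interest $8.00 → $296.32; payment $93.00; balance $203.32
Payment period 9: opening $203.32; interest $6.00 → $209.32; payment $93.00; balance $116.32
Payment period 10: opening $116.32; interest $4.00 → $120.32; payment $93.00; balance $27.32
Payment period 11: opening $27.32; interest $1.00 → $28.32; payment $28.32; balance $0.00
Total interest: $22.00 + $20.00 + $18.00 + $16.00 + $14.00 + $12.00 + $10.00 + $8.00 + $6.00 + $4.00 + $1.00 = $131.00

$131.00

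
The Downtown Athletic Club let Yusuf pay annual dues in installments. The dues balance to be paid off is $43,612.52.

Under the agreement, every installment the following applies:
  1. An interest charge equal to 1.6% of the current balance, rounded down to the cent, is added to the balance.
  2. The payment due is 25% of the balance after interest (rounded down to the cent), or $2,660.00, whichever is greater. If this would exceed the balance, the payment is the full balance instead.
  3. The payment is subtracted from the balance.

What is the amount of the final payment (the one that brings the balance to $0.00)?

# | Opening | Interest | Payment | End bal
1 | $43,612.52 | $697.80 | $11,077.58 | $33,232.74
2 | $33,232.74 | $531.72 | $8,441.11 | $25,323.35
3 | $25,323.35 | $405.17 | $6,432.13 | $19,296.39
4 | $19,296.39 | $308.74 | $4,901.28 | $14,703.85
5 | $14,703.85 | $235.26 | $3,734.77 | $11,204.34
6 | $11,204.34 | $179.26 | $2,845.90 | $8,537.70
7 | $8,537.70 | $136.60 | $2,660.00 | $6,014.30
8 | $6,014.30 | $96.22 | $2,660.00 | $3,450.52
9 | $3,450.52 | $55.20 | $2,660.00 | $845.72
10 | $845.72 | $13.53 | $859.25 | $0.00

$859.25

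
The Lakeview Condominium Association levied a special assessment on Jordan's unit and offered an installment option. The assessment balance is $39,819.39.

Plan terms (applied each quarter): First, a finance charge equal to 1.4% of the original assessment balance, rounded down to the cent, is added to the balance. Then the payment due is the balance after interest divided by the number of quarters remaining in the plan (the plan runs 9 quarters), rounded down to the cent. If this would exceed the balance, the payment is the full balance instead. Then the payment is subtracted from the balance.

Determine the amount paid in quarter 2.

$4,556.00

Quarter 1: $39,819.39 +$557.47 interest = $40,376.86; pay $4,486.31 → $35,890.55
Quarter 2: $35,890.55 +$557.47 interest = $36,448.02; pay $4,556.00 → $31,892.02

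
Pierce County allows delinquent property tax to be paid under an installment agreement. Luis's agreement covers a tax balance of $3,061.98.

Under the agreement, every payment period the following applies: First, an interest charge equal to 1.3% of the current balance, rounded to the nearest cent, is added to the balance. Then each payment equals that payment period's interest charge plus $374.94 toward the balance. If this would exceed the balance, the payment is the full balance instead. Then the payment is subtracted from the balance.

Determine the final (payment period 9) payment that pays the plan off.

$63.27

Payment period 1: opening $3,061.98; interest $39.81 → $3,101.79; payment $414.75; balance $2,687.04
Payment period 2: opening $2,687.04; interest $34.93 → $2,721.97; payment $409.87; balance $2,312.10
Payment period 3: opening $2,312.10; interest $30.06 → $2,342.16; payment $405.00; balance $1,937.16
Payment period 4: opening $1,937.16; interest $25.18 → $1,962.34; payment $400.12; balance $1,562.22
Payment period 5: opening $1,562.22; interest $20.31 → $1,582.53; payment $395.25; balance $1,187.28
Payment period 6: opening $1,187.28; interest $15.43 → $1,202.71; payment $390.37; balance $812.34
Payment period 7: opening $812.34; interest $10.56 → $822.90; payment $385.50; balance $437.40
Payment period 8: opening $437.40; interest $5.69 → $443.09; payment $380.63; balance $62.46
Payment period 9: opening $62.46; interest $0.81 → $63.27; payment $63.27; balance $0.00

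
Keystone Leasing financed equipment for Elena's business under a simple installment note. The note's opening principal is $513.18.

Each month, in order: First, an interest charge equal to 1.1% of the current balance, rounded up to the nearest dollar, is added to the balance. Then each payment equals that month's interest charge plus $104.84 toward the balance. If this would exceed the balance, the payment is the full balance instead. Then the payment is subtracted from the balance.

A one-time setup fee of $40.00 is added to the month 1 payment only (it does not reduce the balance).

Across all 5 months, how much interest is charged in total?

Month 1: opening $513.18; interest $6.00 → $519.18; payment $110.84 (+ $40.00 fee); balance $408.34
Month 2: opening $408.34; interest $5.00 → $413.34; payment $109.84; balance $303.50
Month 3: opening $303.50; interest $4.00 → $307.50; payment $108.84; balance $198.66
Month 4: opening $198.66; interest $3.00 → $201.66; payment $107.84; balance $93.82
Month 5: opening $93.82; interest $2.00 → $95.82; payment $95.82; balance $0.00
Total interest: $6.00 + $5.00 + $4.00 + $3.00 + $2.00 = $20.00

$20.00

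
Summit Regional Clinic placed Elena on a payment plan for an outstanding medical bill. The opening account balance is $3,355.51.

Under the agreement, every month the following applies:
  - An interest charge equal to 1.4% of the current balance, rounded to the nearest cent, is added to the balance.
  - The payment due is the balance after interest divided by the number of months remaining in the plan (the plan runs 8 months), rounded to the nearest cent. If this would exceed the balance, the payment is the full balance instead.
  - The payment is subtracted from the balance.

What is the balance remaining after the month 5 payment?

# | Opening | Interest | Payment | End bal
1 | $3,355.51 | $46.98 | $425.31 | $2,977.18
2 | $2,977.18 | $41.68 | $431.27 | $2,587.59
3 | $2,587.59 | $36.23 | $437.30 | $2,186.52
4 | $2,186.52 | $30.61 | $443.43 | $1,773.70
5 | $1,773.70 | $24.83 | $449.63 | $1,348.90

$1,348.90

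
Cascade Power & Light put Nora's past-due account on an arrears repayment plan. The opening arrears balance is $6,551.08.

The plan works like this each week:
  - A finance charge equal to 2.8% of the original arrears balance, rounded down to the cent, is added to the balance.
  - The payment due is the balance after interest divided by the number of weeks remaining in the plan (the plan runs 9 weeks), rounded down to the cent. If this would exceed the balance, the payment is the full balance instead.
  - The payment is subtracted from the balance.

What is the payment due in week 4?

$827.98

Week 1: opening $6,551.08; interest $183.43 → $6,734.51; payment $748.27; balance $5,986.24
Week 2: opening $5,986.24; interest $183.43 → $6,169.67; payment $771.20; balance $5,398.47
Week 3: opening $5,398.47; interest $183.43 → $5,581.90; payment $797.41; balance $4,784.49
Week 4: opening $4,784.49; interest $183.43 → $4,967.92; payment $827.98; balance $4,139.94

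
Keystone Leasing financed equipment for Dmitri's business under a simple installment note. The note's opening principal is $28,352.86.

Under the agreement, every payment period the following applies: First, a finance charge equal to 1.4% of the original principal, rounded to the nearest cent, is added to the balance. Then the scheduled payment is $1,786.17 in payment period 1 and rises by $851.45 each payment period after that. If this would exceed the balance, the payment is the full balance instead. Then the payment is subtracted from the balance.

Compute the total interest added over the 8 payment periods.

Payment period 1: $28,352.86 +$396.94 interest = $28,749.80; pay $1,786.17 → $26,963.63
Payment period 2: $26,963.63 +$396.94 interest = $27,360.57; pay $2,637.62 → $24,722.95
Payment period 3: $24,722.95 +$396.94 interest = $25,119.89; pay $3,489.07 → $21,630.82
Payment period 4: $21,630.82 +$396.94 interest = $22,027.76; pay $4,340.52 → $17,687.24
Payment period 5: $17,687.24 +$396.94 interest = $18,084.18; pay $5,191.97 → $12,892.21
Payment period 6: $12,892.21 +$396.94 interest = $13,289.15; pay $6,043.42 → $7,245.73
Payment period 7: $7,245.73 +$396.94 interest = $7,642.67; pay $6,894.87 → $747.80
Payment period 8: $747.80 +$396.94 interest = $1,144.74; pay $1,144.74 → $0.00
Total interest: $396.94 + $396.94 + $396.94 + $396.94 + $396.94 + $396.94 + $396.94 + $396.94 = $3,175.52

$3,175.52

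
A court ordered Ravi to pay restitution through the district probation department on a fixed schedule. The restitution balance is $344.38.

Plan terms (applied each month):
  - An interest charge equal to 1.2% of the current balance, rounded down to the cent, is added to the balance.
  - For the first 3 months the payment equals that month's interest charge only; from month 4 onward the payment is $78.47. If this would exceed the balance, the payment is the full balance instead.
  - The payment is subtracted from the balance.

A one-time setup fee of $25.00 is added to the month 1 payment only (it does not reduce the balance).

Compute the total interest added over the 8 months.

Month 1: $344.38 +$4.13 interest = $348.51; pay $4.13 (+ $25.00 fee) → $344.38
Month 2: $344.38 +$4.13 interest = $348.51; pay $4.13 → $344.38
Month 3: $344.38 +$4.13 interest = $348.51; pay $4.13 → $344.38
Month 4: $344.38 +$4.13 interest = $348.51; pay $78.47 → $270.04
Month 5: $270.04 +$3.24 interest = $273.28; pay $78.47 → $194.81
Month 6: $194.81 +$2.33 interest = $197.14; pay $78.47 → $118.67
Month 7: $118.67 +$1.42 interest = $120.09; pay $78.47 → $41.62
Month 8: $41.62 +$0.49 interest = $42.11; pay $42.11 → $0.00
Total interest: $4.13 + $4.13 + $4.13 + $4.13 + $3.24 + $2.33 + $1.42 + $0.49 = $24.00

$24.00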